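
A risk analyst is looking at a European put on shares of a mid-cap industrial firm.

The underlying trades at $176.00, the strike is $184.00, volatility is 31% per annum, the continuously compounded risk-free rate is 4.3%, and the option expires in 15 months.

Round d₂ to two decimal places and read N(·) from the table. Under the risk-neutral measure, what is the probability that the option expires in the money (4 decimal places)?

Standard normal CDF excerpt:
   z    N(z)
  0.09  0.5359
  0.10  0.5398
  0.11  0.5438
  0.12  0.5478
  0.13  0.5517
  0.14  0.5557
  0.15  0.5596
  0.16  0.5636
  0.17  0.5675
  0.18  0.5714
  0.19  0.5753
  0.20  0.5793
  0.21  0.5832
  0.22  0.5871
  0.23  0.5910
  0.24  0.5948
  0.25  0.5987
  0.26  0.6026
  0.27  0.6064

0.5596

σ√T = 0.31 × 1.1180 = 0.3466
d₁ = [ln(176/184) + (0.043 + 0.31²/2)·1.25] / 0.3466 = [-0.0445 + 0.1138] / 0.3466 = 0.2001 → 0.20
d₂ = d₁ − σ√T = 0.2001 − 0.3466 = -0.1465 → -0.15
Risk-neutral Pr[S_T < K] = N(−d₂) = N(0.15) = 0.5596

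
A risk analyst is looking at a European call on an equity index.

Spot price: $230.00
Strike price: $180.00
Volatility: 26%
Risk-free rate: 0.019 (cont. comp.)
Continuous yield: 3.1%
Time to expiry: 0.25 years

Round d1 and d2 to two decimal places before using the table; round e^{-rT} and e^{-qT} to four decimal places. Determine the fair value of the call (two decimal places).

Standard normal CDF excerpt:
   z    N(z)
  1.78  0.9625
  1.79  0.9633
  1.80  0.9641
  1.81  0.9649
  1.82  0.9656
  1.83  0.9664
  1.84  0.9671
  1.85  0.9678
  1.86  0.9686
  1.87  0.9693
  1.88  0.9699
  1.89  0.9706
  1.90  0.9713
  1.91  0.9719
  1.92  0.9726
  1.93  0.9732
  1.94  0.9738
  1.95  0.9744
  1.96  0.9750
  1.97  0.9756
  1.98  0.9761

$49.39

T = 0.25;  σ√T = 0.1300
ln(S/K) + (r − q + σ²/2)T = ln(230/180) + (0.019 − 0.031 + 0.26²/2)·0.25 = 0.2451 + 0.0055 = 0.2506
d₁ = 0.2506 / 0.1300 = 1.9275 ≈ 1.93
d₂ = d₁ − σ√T = 1.9275 − 0.1300 = 1.7975 ≈ 1.80
exp(−qT) = exp(−0.031·0.25) = 0.9923;  exp(−rT) = exp(−0.019·0.25) = 0.9953
N(d₁) = N(1.93) = 0.9732;  N(d₂) = N(1.80) = 0.9641
C = 230·0.9923·0.9732 − 180·0.9953·0.9641 = 222.1125 − 172.7224 = 49.3901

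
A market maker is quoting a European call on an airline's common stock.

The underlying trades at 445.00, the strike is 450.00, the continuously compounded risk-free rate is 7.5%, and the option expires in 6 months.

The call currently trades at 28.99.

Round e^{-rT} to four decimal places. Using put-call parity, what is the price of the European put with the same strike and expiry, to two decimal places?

exp(−rT) = exp(−0.075·0.5) = 0.9632
Put-call parity: C − P = S − K·e^(−rT) = 445 − 450·0.9632 = 445 − 433.4400 = 11.5600
P = C − (C − P) = 28.99 − (11.5600) = 17.4300

17.43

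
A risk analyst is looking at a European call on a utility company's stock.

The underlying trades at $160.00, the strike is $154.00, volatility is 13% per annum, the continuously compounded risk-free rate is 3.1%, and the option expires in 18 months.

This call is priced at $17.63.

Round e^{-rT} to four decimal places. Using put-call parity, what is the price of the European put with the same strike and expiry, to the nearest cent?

exp(−rT) = exp(−0.031·1.5) = 0.9546
Put-call parity: C − P = S − K·e^(−rT) = 160 − 154·0.9546 = 160 − 147.0084 = 12.9916
P = C − (C − P) = 17.63 − (12.9916) = 4.6384

$4.64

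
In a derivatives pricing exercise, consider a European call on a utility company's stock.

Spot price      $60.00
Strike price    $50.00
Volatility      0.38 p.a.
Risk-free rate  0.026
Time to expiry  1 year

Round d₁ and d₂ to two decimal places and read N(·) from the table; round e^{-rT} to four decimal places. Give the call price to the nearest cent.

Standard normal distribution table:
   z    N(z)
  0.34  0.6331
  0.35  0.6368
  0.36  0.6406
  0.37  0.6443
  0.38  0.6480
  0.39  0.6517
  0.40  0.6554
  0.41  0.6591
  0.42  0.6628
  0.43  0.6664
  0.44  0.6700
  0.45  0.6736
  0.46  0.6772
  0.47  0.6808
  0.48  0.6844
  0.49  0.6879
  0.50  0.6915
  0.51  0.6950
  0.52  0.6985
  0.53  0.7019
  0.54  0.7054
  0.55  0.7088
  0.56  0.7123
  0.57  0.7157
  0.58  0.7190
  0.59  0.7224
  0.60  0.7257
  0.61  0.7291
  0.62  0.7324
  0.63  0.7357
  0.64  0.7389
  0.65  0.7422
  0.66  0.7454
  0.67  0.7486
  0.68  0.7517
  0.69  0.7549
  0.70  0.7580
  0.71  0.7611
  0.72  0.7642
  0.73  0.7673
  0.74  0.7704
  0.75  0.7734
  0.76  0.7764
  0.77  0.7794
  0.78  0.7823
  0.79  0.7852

$15.02

σ√T = 0.38·√1 = 0.3800
ln(S/K) + (r + σ²/2)T = ln(60/50) + (0.026 + 0.38²/2)·1 = 0.1823 + 0.0982 = 0.2805
d₁ = 0.2805 / 0.3800 = 0.7382 which rounds to 0.74
d₂ = d₁ − σ√T = 0.7382 − 0.3800 = 0.3582 which rounds to 0.36
e^(−rT) = e^(−0.026·1) = 0.9743
N(d₁) = N(0.74) = 0.7704;  N(d₂) = N(0.36) = 0.6406
C = 60·0.7704 − 50·0.9743·0.6406 = 46.2240 − 31.2068 = 15.0172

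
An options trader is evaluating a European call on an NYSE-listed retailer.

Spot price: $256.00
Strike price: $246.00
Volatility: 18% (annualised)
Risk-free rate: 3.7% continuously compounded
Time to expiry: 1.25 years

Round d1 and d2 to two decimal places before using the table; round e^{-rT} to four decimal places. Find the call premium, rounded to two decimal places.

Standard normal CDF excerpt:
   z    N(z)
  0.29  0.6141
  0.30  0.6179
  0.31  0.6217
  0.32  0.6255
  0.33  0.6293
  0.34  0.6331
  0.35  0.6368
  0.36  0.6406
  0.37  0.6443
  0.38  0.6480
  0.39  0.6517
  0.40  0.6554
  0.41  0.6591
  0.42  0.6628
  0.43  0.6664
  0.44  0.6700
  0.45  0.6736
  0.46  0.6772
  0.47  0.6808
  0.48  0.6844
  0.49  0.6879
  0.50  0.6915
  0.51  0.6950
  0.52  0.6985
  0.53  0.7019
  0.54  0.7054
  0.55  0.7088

$31.88

T = 1.25;  σ√T = 0.2012
d₁ = [ln(256/246) + (0.037 + 0.18²/2)·1.25] / 0.2012 = [0.0398 + 0.0665] / 0.2012 = 0.5284 → 0.53
d₂ = d₁ − σ√T = 0.5284 − 0.2012 = 0.3272 → 0.33
e^(−rT) = e^(−0.037·1.25) = 0.9548
N(d₁) = N(0.53) = 0.7019;  N(d₂) = N(0.33) = 0.6293
C = 256·0.7019 − 246·0.9548·0.6293 = 179.6864 − 147.8105 = 31.8759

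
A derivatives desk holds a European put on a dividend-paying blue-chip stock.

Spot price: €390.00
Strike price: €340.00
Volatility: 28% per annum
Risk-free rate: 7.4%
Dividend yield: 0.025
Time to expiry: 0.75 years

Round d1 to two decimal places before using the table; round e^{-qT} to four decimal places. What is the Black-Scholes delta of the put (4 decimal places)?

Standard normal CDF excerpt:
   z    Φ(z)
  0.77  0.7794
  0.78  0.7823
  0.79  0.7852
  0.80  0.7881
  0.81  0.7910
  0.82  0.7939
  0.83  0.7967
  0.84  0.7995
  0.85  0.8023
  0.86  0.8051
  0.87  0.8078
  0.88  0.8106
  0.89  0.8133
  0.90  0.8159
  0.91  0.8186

σ√T = 0.28 × 0.8660 = 0.2425
d₁ = [ln(390/340) + (0.074 − 0.025 + 0.28²/2)·0.75] / 0.2425 = [0.1372 + 0.0662] / 0.2425 = 0.8386 ≈ 0.84
N(d₁) = N(0.84) = 0.7995
Δ_put = e^(−qT)·(N(d₁) − 1) = 0.9814·(0.7995 − 1) = -0.1968

-0.1968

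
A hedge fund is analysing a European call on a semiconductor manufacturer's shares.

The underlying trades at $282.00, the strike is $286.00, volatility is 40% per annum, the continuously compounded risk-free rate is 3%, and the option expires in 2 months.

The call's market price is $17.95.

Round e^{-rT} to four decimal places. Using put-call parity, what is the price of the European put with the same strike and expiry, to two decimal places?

exp(−rT) = exp(−0.03·0.1667) = 0.9950
Put-call parity: C − P = S − K·e^(−rT) = 282 − 286·0.9950 = 282 − 284.5700 = -2.5700
P = C − (C − P) = 17.95 − (-2.5700) = 20.5200

$20.52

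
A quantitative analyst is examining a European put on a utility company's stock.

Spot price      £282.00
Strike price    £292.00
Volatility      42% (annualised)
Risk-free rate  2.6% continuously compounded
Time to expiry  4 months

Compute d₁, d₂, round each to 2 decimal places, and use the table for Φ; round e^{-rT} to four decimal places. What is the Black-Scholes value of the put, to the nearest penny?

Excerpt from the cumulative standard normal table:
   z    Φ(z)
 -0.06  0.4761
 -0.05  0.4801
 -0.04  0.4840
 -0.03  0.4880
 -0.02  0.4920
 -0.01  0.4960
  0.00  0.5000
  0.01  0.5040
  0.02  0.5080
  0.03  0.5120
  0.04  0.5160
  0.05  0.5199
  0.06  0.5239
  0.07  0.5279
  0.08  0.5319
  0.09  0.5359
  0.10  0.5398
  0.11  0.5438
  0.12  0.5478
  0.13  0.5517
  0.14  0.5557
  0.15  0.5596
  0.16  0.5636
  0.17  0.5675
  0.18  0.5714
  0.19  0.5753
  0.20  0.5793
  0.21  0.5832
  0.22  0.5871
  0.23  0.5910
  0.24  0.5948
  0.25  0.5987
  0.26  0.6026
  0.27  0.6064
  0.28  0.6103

£31.22

σ√T = 0.42·√0.3333 = 0.2425
d₁ = [ln(282/292) + (0.026 + 0.42²/2)·0.3333] / 0.2425 = [-0.0348 + 0.0381] / 0.2425 = 0.0133 ≈ 0.01
d₂ = d₁ − σ√T = 0.0133 − 0.2425 = -0.2292 ≈ -0.23
exp(−rT) = exp(−0.026·0.3333) = 0.9914
N(−d₂) = N(0.23) = 0.5910;  N(−d₁) = N(-0.01) = 0.4960
P = 292·0.9914·0.5910 − 282·0.4960 = 171.0879 − 139.8720 = 31.2159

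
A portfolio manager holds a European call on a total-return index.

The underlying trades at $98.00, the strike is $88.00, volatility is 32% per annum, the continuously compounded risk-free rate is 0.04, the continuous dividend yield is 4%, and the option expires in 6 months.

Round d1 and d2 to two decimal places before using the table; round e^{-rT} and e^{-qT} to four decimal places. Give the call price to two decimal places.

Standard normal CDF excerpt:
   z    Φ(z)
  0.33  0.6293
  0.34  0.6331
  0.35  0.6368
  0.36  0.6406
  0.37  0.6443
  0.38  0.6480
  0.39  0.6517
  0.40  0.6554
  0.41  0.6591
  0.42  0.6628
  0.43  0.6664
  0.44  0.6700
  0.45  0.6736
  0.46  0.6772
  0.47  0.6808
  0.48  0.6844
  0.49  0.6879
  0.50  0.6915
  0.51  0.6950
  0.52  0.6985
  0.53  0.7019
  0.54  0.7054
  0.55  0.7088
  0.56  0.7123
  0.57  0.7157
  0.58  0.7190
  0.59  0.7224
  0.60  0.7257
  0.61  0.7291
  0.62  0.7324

$14.14

σ√T = 0.32 × 0.7071 = 0.2263
d₁ = [ln(98/88) + (0.04 − 0.04 + ½·0.32²)·0.5] / (σ√T) = (0.1076 + 0.0256) / 0.2263 = 0.5888 → 0.59
d₂ = 0.5888 − 0.2263 = 0.3625 → 0.36
exp(−qT) = exp(−0.04·0.5) = 0.9802;  exp(−rT) = exp(−0.04·0.5) = 0.9802
N(d₁) = N(0.59) = 0.7224;  N(d₂) = N(0.36) = 0.6406
C = 98·0.9802·0.7224 − 88·0.9802·0.6406 = 69.3935 − 55.2566 = 14.1368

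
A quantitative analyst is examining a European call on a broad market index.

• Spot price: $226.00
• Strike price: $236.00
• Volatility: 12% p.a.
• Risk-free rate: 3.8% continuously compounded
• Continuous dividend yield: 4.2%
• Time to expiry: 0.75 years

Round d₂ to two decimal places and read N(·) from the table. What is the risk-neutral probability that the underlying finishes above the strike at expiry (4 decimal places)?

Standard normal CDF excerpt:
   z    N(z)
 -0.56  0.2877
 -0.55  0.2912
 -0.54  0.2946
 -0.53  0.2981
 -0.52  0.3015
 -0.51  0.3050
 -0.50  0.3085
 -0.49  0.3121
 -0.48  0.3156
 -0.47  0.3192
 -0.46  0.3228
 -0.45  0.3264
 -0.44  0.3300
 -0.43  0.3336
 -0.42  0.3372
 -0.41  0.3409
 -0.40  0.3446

0.3085

T = 0.75;  σ√T = 0.1039
d₁ = [ln(226/236) + (0.038 − 0.042 + 0.12²/2)·0.75] / 0.1039 = [-0.0433 + 0.0024] / 0.1039 = -0.3935 → -0.39
d₂ = d₁ − σ√T = -0.3935 − 0.1039 = -0.4975 → -0.50
Pr(exercise) under Q = N(d₂) = 0.3085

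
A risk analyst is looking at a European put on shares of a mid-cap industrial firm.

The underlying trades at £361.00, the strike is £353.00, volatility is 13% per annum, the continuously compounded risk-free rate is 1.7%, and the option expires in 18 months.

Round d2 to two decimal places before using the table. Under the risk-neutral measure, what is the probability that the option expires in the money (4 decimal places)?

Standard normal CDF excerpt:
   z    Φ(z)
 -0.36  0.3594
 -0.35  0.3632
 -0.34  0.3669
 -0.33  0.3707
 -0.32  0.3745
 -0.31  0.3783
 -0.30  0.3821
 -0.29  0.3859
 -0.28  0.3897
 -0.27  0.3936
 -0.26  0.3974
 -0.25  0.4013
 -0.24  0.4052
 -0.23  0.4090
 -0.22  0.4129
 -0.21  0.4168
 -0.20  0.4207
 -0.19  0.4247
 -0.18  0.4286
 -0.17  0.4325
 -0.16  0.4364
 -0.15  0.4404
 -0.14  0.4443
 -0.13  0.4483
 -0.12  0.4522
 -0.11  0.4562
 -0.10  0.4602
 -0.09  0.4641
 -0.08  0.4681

0.4129

σ√T = 0.13 × 1.2247 = 0.1592
d₁ = [ln(361/353) + (0.017 + 0.13²/2)·1.5] / 0.1592 = [0.0224 + 0.0382] / 0.1592 = 0.3805 which rounds to 0.38
d₂ = d₁ − σ√T = 0.3805 − 0.1592 = 0.2213 which rounds to 0.22
Pr(exercise) under Q = N(−d₂) = N(-0.22) = 0.4129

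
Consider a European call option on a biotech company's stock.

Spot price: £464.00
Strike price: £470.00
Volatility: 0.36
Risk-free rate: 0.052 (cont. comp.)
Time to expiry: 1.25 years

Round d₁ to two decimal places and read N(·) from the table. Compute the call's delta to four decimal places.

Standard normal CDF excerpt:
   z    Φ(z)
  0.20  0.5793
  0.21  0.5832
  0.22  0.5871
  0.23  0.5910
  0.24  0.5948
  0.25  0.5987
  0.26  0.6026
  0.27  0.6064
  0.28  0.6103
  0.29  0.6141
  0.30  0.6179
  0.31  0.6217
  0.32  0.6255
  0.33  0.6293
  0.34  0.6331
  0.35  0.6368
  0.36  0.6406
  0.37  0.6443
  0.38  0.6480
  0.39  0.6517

σ√T = 0.36·√1.25 = 0.4025
ln(S/K) + (r + σ²/2)T = ln(464/470) + (0.052 + 0.36²/2)·1.25 = -0.0128 + 0.1460 = 0.1332
d₁ = 0.1332 / 0.4025 = 0.3308 ⇒ 0.33
N(d₁) = N(0.33) = 0.6293
Δ_call = N(d₁) = 0.6293

0.6293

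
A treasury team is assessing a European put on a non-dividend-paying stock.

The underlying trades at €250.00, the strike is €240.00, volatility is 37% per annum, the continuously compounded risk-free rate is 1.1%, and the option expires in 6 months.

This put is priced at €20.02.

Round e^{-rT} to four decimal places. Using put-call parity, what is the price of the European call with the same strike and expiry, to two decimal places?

€31.34

exp(−rT) = exp(−0.011·0.5) = 0.9945
Put-call parity: C − P = S − K·e^(−rT) = 250 − 240·0.9945 = 250 − 238.6800 = 11.3200
C = P + (C − P) = 20.02 + (11.3200) = 31.3400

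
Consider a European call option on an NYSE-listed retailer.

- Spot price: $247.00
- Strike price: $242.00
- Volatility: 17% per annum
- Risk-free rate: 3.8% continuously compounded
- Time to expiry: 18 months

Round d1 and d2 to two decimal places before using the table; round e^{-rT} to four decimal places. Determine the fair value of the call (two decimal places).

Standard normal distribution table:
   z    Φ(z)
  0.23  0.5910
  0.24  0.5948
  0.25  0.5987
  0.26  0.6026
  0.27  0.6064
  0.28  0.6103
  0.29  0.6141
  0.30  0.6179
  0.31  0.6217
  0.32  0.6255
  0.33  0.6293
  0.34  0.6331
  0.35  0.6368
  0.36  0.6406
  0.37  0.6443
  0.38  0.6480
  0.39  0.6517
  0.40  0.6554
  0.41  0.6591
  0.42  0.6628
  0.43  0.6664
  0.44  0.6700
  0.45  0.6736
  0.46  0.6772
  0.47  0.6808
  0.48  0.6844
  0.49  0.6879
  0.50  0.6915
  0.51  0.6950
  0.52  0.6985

T = 1.5;  σ√T = 0.2082
ln(S/K) + (r + σ²/2)T = ln(247/242) + (0.038 + 0.17²/2)·1.5 = 0.0205 + 0.0787 = 0.0991
d₁ = 0.0991 / 0.2082 = 0.4761 ⇒ 0.48
d₂ = d₁ − σ√T = 0.4761 − 0.2082 = 0.2679 ⇒ 0.27
e^(−rT) = e^(−0.038·1.5) = 0.9446
N(d₁) = N(0.48) = 0.6844;  N(d₂) = N(0.27) = 0.6064
C = 247·0.6844 − 242·0.9446·0.6064 = 169.0468 − 138.6189 = 30.4279

$30.43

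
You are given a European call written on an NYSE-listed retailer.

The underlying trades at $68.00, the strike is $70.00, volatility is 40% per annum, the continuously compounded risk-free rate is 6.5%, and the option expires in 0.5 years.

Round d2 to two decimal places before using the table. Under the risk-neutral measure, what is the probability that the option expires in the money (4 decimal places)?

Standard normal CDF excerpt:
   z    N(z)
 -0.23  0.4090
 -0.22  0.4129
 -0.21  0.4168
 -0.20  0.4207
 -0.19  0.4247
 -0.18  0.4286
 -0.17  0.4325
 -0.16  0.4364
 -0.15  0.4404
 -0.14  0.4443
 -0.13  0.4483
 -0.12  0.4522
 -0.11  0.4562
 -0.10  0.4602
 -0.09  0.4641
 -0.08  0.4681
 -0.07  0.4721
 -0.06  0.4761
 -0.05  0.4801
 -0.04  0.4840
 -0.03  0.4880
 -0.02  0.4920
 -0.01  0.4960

0.4483

T = 0.5;  σ√T = 0.2828
d₁ = [ln(68/70) + (0.065 + 0.4²/2)·0.5] / 0.2828 = [-0.0290 + 0.0725] / 0.2828 = 0.1538 ≈ 0.15
d₂ = d₁ − σ√T = 0.1538 − 0.2828 = -0.1290 ≈ -0.13
Pr(exercise) under Q = N(d₂) = 0.4483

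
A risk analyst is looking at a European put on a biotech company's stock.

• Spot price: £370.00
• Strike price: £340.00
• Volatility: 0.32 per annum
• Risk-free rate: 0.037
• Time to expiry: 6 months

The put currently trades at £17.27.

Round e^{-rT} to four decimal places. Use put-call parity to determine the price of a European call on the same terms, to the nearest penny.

exp(−rT) = exp(−0.037·0.5) = 0.9817
Put-call parity: C − P = S − K·e^(−rT) = 370 − 340·0.9817 = 370 − 333.7780 = 36.2220
C = P + (C − P) = 17.27 + (36.2220) = 53.4920

£53.49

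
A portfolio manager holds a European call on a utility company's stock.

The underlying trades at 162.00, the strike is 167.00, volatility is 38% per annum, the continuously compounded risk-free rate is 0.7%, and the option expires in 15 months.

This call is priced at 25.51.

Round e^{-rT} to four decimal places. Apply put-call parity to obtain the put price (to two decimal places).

exp(−rT) = exp(−0.007·1.25) = 0.9913
Put-call parity: C − P = S − K·e^(−rT) = 162 − 167·0.9913 = 162 − 165.5471 = -3.5471
P = C − (C − P) = 25.51 − (-3.5471) = 29.0571

29.06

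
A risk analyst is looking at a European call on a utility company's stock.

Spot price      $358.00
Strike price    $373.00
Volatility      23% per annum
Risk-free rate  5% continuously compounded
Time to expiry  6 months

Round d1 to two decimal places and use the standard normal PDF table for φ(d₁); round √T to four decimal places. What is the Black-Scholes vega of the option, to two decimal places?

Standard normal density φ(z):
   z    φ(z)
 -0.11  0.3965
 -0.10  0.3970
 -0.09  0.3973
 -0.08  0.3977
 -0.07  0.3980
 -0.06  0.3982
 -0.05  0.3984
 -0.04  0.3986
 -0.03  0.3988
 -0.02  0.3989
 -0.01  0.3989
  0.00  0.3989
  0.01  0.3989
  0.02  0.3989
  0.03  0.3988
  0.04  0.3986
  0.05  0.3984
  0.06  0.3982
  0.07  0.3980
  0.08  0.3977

σ√T = 0.23 × 0.7071 = 0.1626
d₁ = [ln(358/373) + (0.05 + 0.23²/2)·0.5] / 0.1626 = [-0.0410 + 0.0382] / 0.1626 = -0.0173 which rounds to -0.02
√T = √0.5 = 0.7071
φ(d₁) = φ(-0.02) = 0.3989
vega = S·φ(d₁)·√T = 358·0.3989·0.7071 = 100.9783

100.98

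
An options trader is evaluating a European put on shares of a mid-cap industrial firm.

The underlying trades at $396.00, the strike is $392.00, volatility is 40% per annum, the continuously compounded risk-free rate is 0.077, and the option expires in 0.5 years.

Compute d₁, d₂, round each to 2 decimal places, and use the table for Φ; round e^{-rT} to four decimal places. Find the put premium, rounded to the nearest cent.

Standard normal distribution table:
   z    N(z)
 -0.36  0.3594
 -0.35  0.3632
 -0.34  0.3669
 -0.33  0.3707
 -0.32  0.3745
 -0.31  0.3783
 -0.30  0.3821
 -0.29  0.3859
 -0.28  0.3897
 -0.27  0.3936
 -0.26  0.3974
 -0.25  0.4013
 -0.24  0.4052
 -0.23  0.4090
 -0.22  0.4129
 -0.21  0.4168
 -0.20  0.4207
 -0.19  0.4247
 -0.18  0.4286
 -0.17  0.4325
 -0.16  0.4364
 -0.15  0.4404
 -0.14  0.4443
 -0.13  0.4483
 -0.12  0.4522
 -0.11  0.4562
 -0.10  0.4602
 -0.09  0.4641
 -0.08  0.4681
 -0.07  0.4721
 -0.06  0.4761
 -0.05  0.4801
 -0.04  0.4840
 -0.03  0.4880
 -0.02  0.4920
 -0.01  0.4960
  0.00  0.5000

$34.26

σ√T = 0.4·√0.5 = 0.2828
d₁ = [ln(396/392) + (0.077 + 0.4²/2)·0.5] / 0.2828 = [0.0102 + 0.0785] / 0.2828 = 0.3134 ⇒ 0.31
d₂ = d₁ − σ√T = 0.3134 − 0.2828 = 0.0306 ⇒ 0.03
e^(−rT) = e^(−0.077·0.5) = 0.9622
N(−d₂) = N(-0.03) = 0.4880;  N(−d₁) = N(-0.31) = 0.3783
P = 392·0.9622·0.4880 − 396·0.3783 = 184.0650 − 149.8068 = 34.2582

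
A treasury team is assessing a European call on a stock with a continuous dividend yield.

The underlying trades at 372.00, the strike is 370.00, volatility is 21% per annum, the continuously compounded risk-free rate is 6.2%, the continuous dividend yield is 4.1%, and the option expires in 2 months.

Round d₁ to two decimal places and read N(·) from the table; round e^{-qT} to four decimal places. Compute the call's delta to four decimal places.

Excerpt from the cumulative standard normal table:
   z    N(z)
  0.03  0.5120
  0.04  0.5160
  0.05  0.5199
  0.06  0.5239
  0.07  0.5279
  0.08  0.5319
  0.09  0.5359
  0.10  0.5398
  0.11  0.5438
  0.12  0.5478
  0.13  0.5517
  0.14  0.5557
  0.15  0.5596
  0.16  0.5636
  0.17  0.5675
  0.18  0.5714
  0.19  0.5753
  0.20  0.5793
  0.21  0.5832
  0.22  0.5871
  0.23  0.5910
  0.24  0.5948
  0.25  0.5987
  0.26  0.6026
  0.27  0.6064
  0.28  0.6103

T = 0.1667;  σ√T = 0.0857
d₁ = [ln(372/370) + (0.062 − 0.041 + ½·0.21²)·0.1667] / (σ√T) = (0.0054 + 0.0072) / 0.0857 = 0.1466 ⇒ 0.15
N(d₁) = N(0.15) = 0.5596
Δ_call = exp(−qT)·N(d₁) = 0.9932·0.5596 = 0.5558

0.5558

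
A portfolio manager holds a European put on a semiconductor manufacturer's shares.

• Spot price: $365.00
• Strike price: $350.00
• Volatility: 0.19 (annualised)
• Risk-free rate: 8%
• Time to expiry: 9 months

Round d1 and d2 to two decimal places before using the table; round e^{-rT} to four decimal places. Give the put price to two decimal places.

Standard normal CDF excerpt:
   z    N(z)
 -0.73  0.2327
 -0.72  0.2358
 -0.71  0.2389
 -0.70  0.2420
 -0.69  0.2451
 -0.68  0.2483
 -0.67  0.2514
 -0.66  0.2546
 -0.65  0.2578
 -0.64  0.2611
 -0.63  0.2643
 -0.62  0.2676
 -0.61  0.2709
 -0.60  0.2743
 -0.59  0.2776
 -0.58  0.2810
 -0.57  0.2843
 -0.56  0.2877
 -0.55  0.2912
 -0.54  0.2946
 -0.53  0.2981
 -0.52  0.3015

$8.78

σ√T = 0.19·√0.75 = 0.1645
d₁ = [ln(365/350) + (0.08 + 0.19²/2)·0.75] / 0.1645 = [0.0420 + 0.0735] / 0.1645 = 0.7019 → 0.70
d₂ = d₁ − σ√T = 0.7019 − 0.1645 = 0.5374 → 0.54
e^(−rT) = e^(−0.08·0.75) = 0.9418
P = 350·0.9418·N(-0.54) − 365·N(-0.70) = 350·0.9418·0.2946 − 365·0.2420 = 97.1090 − 88.3300 = 8.7790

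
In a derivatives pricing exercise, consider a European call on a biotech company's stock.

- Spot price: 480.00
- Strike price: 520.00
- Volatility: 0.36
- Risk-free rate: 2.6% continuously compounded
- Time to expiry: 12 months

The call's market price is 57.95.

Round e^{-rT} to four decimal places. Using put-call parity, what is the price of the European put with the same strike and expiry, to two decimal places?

84.59

exp(−rT) = exp(−0.026·1) = 0.9743
Put-call parity: C − P = S − K·e^(−rT) = 480 − 520·0.9743 = 480 − 506.6360 = -26.6360
P = C − (C − P) = 57.95 − (-26.6360) = 84.5860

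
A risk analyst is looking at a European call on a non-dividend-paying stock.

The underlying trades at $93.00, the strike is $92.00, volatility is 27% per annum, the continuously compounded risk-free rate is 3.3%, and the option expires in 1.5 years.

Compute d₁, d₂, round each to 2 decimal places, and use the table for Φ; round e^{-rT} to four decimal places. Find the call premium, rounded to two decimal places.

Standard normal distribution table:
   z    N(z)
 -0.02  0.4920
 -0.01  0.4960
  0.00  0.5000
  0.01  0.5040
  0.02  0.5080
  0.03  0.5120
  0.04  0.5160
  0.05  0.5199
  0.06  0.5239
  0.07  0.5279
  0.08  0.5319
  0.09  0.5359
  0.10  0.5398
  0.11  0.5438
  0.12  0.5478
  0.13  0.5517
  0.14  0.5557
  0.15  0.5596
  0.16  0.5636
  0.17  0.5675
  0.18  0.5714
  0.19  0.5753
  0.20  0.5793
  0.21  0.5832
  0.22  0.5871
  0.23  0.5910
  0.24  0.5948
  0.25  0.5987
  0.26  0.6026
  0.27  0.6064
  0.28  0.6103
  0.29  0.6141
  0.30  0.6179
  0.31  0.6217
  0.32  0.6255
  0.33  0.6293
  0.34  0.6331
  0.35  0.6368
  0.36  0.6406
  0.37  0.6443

$14.74

T = 1.5;  σ√T = 0.3307
d₁ = [ln(93/92) + (0.033 + 0.27²/2)·1.5] / 0.3307 = [0.0108 + 0.1042] / 0.3307 = 0.3477 ⇒ 0.35
d₂ = d₁ − σ√T = 0.3477 − 0.3307 = 0.0170 ⇒ 0.02
exp(−rT) = exp(−0.033·1.5) = 0.9517
N(d₁) = N(0.35) = 0.6368;  N(d₂) = N(0.02) = 0.5080
C = 93·0.6368 − 92·0.9517·0.5080 = 59.2224 − 44.4787 = 14.7437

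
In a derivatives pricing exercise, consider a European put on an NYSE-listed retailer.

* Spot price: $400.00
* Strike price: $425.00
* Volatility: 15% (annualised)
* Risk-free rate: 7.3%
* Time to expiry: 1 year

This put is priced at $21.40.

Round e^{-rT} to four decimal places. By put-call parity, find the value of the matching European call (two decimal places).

$26.32

e^(−rT) = e^(−0.073·1) = 0.9296
Put-call parity: C − P = S − K·e^(−rT) = 400 − 425·0.9296 = 400 − 395.0800 = 4.9200
C = P + (C − P) = 21.40 + (4.9200) = 26.3200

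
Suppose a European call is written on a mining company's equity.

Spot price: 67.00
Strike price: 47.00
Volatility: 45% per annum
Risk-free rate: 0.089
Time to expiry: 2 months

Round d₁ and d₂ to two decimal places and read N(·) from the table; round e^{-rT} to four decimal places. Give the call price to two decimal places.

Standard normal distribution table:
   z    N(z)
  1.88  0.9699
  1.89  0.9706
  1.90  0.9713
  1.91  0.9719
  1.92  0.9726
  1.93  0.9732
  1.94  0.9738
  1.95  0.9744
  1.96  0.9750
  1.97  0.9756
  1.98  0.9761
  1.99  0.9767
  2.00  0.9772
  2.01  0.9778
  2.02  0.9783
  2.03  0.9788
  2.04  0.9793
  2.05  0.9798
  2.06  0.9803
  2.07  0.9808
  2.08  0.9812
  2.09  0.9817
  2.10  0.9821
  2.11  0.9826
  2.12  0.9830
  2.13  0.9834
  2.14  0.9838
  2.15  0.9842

20.76

σ√T = 0.45 × 0.4082 = 0.1837
d₁ = [ln(67/47) + (0.089 + ½·0.45²)·0.1667] / (σ√T) = (0.3545 + 0.0317) / 0.1837 = 2.1025 which rounds to 2.10
d₂ = 2.1025 − 0.1837 = 1.9188 which rounds to 1.92
e^(−rT) = e^(−0.089·0.1667) = 0.9853
N(d₁) = N(2.10) = 0.9821;  N(d₂) = N(1.92) = 0.9726
C = 67·0.9821 − 47·0.9853·0.9726 = 65.8007 − 45.0402 = 20.7605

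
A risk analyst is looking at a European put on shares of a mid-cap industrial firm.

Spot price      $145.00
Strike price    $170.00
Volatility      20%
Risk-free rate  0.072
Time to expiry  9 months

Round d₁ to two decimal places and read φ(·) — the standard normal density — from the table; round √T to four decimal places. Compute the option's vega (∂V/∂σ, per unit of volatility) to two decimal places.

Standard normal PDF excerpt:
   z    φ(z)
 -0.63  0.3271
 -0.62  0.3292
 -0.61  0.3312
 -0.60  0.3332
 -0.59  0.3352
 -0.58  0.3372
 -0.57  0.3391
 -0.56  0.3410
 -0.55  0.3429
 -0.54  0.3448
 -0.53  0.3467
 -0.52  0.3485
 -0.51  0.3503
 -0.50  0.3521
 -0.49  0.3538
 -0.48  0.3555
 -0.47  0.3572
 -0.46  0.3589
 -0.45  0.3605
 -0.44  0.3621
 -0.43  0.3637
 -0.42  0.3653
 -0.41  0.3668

σ√T = 0.2 × 0.8660 = 0.1732
d₁ = [ln(145/170) + (0.072 + ½·0.2²)·0.75] / (σ√T) = (-0.1591 + 0.0690) / 0.1732 = -0.5200 ⇒ -0.52
√T = √0.75 = 0.8660
φ(d₁) = φ(-0.52) = 0.3485
vega = S·φ(d₁)·√T = 145·0.3485·0.8660 = 43.7611

43.76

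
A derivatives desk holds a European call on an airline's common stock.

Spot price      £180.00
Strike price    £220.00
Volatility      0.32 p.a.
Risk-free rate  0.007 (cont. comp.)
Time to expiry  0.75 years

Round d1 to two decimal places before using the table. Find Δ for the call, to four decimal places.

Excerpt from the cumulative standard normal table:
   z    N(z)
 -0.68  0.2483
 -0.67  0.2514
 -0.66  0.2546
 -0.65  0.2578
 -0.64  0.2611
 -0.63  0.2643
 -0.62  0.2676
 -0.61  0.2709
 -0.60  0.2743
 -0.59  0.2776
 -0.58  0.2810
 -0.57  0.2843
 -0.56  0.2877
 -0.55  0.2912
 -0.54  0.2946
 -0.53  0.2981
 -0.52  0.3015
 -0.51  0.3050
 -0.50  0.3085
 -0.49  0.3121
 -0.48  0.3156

σ√T = 0.32·√0.75 = 0.2771
d₁ = [ln(180/220) + (0.007 + 0.32²/2)·0.75] / 0.2771 = [-0.2007 + 0.0437] / 0.2771 = -0.5666 → -0.57
N(d₁) = N(-0.57) = 0.2843
Δ_call = N(d₁) = 0.2843

0.2843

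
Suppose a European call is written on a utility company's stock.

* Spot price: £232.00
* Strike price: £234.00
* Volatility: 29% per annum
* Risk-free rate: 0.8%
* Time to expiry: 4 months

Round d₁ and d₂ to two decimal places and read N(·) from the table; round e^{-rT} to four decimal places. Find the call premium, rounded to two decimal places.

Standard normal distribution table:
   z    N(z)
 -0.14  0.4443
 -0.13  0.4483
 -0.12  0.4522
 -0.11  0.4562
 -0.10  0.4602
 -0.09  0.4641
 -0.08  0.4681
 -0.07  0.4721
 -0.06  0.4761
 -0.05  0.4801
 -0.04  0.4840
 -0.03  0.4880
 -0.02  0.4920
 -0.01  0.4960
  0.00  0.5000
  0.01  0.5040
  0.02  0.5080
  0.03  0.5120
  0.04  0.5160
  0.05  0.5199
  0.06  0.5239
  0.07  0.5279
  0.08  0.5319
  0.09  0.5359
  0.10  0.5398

σ√T = 0.29 × 0.5774 = 0.1674
d₁ = [ln(232/234) + (0.008 + 0.29²/2)·0.3333] / 0.1674 = [-0.0086 + 0.0167] / 0.1674 = 0.0484 ≈ 0.05
d₂ = d₁ − σ√T = 0.0484 − 0.1674 = -0.1191 ≈ -0.12
e^(−rT) = e^(−0.008·0.3333) = 0.9973
N(d₁) = N(0.05) = 0.5199;  N(d₂) = N(-0.12) = 0.4522
C = 232·0.5199 − 234·0.9973·0.4522 = 120.6168 − 105.5291 = 15.0877

£15.09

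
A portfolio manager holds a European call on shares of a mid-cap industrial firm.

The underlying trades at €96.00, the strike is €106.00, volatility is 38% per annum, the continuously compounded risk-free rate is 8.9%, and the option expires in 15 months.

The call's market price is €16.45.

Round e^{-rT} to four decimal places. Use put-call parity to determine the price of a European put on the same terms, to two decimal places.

€15.29

e^(−rT) = e^(−0.089·1.25) = 0.8947
Put-call parity: C − P = S − K·e^(−rT) = 96 − 106·0.8947 = 96 − 94.8382 = 1.1618
P = C − (C − P) = 16.45 − (1.1618) = 15.2882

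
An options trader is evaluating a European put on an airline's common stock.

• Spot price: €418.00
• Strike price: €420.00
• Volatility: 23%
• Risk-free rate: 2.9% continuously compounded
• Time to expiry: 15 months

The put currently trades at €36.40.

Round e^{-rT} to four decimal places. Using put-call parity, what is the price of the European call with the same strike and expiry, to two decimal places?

e^(−rT) = e^(−0.029·1.25) = 0.9644
Put-call parity: C − P = S − K·e^(−rT) = 418 − 420·0.9644 = 418 − 405.0480 = 12.9520
C = P + (C − P) = 36.40 + (12.9520) = 49.3520

€49.35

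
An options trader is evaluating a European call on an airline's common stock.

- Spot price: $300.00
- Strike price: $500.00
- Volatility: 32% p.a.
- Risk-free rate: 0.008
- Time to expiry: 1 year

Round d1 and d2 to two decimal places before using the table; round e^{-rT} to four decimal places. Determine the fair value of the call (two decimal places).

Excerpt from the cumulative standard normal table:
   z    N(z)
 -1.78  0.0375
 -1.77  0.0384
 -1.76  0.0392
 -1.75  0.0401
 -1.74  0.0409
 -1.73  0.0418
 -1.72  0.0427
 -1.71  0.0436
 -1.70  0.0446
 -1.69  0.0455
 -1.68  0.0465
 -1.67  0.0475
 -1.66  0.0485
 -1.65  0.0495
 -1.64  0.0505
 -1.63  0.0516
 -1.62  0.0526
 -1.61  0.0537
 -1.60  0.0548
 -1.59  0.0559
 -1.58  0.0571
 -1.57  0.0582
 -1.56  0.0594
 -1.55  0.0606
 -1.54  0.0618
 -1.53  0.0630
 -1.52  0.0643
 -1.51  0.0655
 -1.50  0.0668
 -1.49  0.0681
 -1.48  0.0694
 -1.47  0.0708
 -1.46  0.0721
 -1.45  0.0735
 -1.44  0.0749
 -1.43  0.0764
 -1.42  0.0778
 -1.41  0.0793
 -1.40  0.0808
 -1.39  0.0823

$3.06

T = 1;  σ√T = 0.3200
ln(S/K) + (r + σ²/2)T = ln(300/500) + (0.008 + 0.32²/2)·1 = -0.5108 + 0.0592 = -0.4516
d₁ = -0.4516 / 0.3200 = -1.4113 which rounds to -1.41
d₂ = d₁ − σ√T = -1.4113 − 0.3200 = -1.7313 which rounds to -1.73
e^(−rT) = e^(−0.008·1) = 0.9920
N(d₁) = N(-1.41) = 0.0793;  N(d₂) = N(-1.73) = 0.0418
C = 300·0.0793 − 500·0.9920·0.0418 = 23.7900 − 20.7328 = 3.0572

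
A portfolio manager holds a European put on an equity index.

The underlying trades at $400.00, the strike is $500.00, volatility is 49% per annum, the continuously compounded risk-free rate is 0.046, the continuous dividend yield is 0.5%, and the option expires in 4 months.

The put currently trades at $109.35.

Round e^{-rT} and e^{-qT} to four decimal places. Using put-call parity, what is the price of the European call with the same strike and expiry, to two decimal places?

exp(−qT) = exp(−0.005·0.3333) = 0.9983;  exp(−rT) = exp(−0.046·0.3333) = 0.9848
Put-call parity: C − P = S·e^(−qT) − K·e^(−rT) = 400·0.9983 − 500·0.9848 = 399.3200 − 492.4000 = -93.0800
C = P + (C − P) = 109.35 + (-93.0800) = 16.2700

$16.27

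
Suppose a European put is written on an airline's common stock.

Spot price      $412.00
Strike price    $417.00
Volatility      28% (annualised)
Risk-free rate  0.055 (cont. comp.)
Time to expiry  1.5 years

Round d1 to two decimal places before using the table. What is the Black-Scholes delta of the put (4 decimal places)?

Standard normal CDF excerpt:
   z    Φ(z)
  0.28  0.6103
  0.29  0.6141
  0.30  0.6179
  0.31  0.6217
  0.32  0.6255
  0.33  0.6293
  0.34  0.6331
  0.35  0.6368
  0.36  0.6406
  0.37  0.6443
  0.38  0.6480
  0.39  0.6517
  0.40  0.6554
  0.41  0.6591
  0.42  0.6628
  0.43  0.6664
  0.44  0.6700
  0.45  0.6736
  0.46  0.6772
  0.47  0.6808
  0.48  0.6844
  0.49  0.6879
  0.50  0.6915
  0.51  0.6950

-0.3520

σ√T = 0.28 × 1.2247 = 0.3429
d₁ = [ln(412/417) + (0.055 + 0.28²/2)·1.5] / 0.3429 = [-0.0121 + 0.1413] / 0.3429 = 0.3769 → 0.38
N(d₁) = N(0.38) = 0.6480
Δ_put = N(d₁) − 1 = 0.6480 − 1 = -0.3520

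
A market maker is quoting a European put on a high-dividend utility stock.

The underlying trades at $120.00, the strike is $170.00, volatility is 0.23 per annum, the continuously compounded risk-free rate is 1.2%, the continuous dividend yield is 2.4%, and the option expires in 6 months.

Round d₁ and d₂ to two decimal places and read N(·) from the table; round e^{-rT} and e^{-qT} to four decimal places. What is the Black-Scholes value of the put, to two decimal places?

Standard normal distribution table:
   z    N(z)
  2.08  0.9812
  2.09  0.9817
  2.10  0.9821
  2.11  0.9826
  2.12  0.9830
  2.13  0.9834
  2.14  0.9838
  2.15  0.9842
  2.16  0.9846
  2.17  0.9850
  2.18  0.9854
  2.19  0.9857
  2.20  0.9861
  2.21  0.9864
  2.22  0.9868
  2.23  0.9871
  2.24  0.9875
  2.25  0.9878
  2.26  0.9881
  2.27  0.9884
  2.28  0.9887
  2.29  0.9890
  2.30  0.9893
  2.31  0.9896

σ√T = 0.23·√0.5 = 0.1626
d₁ = [ln(120/170) + (0.012 − 0.024 + 0.23²/2)·0.5] / 0.1626 = [-0.3483 + 0.0072] / 0.1626 = -2.0972 ⇒ -2.10
d₂ = d₁ − σ√T = -2.0972 − 0.1626 = -2.2599 ⇒ -2.26
e^(−qT) = e^(−0.024·0.5) = 0.9881;  e^(−rT) = e^(−0.012·0.5) = 0.9940
P = 170·0.9940·N(2.26) − 120·0.9881·N(2.10) = 170·0.9940·0.9881 − 120·0.9881·0.9821 = 166.9691 − 116.4496 = 50.5196

$50.52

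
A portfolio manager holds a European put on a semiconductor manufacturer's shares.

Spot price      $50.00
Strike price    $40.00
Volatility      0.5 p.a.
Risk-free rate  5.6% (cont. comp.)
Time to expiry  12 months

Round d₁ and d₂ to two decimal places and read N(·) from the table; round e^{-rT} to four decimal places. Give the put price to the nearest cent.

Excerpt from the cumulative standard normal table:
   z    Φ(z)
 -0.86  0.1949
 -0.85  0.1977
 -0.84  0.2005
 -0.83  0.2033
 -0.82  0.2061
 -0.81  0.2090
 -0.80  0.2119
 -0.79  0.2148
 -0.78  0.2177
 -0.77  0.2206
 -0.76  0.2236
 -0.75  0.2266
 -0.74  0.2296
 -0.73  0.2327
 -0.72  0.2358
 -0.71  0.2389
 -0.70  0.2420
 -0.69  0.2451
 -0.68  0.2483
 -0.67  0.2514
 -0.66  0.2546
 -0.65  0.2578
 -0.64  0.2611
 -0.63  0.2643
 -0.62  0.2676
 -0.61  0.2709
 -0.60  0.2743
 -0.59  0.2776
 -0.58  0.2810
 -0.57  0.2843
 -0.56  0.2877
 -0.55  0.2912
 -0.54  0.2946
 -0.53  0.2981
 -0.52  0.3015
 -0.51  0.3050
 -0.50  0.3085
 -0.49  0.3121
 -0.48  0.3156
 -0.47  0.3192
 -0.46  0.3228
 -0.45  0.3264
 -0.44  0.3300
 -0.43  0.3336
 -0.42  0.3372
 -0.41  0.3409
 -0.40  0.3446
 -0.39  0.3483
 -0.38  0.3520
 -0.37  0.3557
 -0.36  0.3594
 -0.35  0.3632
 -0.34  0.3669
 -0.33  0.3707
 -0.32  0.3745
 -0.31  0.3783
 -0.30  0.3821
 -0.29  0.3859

$3.86

T = 1;  σ√T = 0.5000
d₁ = [ln(50/40) + (0.056 + 0.5²/2)·1] / 0.5000 = [0.2231 + 0.1810] / 0.5000 = 0.8083 → 0.81
d₂ = d₁ − σ√T = 0.8083 − 0.5000 = 0.3083 → 0.31
e^(−rT) = e^(−0.056·1) = 0.9455
N(−d₂) = N(-0.31) = 0.3783;  N(−d₁) = N(-0.81) = 0.2090
P = 40·0.9455·0.3783 − 50·0.2090 = 14.3073 − 10.4500 = 3.8573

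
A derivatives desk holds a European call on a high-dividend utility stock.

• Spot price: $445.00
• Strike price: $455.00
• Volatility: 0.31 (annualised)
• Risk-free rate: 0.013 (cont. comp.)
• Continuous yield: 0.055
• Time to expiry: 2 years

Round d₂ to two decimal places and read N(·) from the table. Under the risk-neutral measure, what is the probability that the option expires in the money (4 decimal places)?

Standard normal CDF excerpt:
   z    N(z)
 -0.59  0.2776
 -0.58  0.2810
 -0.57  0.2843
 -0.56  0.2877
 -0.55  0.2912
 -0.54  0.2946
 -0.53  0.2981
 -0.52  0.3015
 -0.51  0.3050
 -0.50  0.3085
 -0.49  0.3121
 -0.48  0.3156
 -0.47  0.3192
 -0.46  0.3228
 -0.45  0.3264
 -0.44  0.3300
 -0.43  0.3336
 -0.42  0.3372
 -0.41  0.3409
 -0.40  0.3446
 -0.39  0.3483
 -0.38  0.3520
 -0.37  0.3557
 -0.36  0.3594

σ√T = 0.31 × 1.4142 = 0.4384
d₁ = [ln(445/455) + (0.013 − 0.055 + ½·0.31²)·2] / (σ√T) = (-0.0222 + 0.0121) / 0.4384 = -0.0231 which rounds to -0.02
d₂ = -0.0231 − 0.4384 = -0.4615 which rounds to -0.46
Pr(exercise) under Q = N(d₂) = 0.3228

0.3228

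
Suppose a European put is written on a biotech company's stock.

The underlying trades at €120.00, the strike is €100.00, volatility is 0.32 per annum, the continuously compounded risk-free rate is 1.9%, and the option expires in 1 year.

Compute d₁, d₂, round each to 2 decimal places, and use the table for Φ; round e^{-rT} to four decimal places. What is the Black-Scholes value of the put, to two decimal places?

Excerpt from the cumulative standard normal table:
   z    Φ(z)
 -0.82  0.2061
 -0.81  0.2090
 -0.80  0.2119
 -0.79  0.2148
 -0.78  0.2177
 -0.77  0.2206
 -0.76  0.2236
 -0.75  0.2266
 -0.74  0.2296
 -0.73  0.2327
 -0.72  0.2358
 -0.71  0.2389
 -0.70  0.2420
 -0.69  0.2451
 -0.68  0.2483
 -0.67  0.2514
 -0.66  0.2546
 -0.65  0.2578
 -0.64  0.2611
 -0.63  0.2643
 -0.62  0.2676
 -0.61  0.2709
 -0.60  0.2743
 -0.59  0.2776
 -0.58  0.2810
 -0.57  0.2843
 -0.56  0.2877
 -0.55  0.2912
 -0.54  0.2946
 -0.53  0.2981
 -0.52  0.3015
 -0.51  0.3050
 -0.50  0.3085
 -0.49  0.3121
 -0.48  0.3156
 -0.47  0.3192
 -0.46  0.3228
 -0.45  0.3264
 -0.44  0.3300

€5.54

σ√T = 0.32·√1 = 0.3200
d₁ = [ln(120/100) + (0.019 + 0.32²/2)·1] / 0.3200 = [0.1823 + 0.0702] / 0.3200 = 0.7891 ≈ 0.79
d₂ = d₁ − σ√T = 0.7891 − 0.3200 = 0.4691 ≈ 0.47
e^(−rT) = e^(−0.019·1) = 0.9812
P = 100·0.9812·N(-0.47) − 120·N(-0.79) = 100·0.9812·0.3192 − 120·0.2148 = 31.3199 − 25.7760 = 5.5439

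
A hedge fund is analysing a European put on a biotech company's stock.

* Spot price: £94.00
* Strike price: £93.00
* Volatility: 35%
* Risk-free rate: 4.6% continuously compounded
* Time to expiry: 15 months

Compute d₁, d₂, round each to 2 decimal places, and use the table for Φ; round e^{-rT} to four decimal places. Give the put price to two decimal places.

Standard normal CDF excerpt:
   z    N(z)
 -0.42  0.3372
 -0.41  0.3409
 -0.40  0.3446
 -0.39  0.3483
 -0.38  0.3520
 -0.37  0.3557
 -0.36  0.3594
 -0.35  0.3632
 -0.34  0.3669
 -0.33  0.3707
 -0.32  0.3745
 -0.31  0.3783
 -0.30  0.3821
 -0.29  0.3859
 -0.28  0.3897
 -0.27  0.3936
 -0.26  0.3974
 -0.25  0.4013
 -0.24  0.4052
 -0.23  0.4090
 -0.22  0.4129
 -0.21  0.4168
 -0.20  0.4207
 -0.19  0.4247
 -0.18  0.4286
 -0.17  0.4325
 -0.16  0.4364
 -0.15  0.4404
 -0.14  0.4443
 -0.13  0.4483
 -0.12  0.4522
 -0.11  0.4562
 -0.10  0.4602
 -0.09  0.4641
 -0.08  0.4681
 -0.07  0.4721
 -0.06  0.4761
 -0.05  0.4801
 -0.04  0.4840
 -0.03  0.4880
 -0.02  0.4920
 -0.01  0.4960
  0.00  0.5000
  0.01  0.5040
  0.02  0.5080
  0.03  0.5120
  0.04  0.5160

£11.17

σ√T = 0.35 × 1.1180 = 0.3913
d₁ = [ln(94/93) + (0.046 + 0.35²/2)·1.25] / 0.3913 = [0.0107 + 0.1341] / 0.3913 = 0.3699 ≈ 0.37
d₂ = d₁ − σ√T = 0.3699 − 0.3913 = -0.0214 ≈ -0.02
exp(−rT) = exp(−0.046·1.25) = 0.9441
N(−d₂) = N(0.02) = 0.5080;  N(−d₁) = N(-0.37) = 0.3557
P = 93·0.9441·0.5080 − 94·0.3557 = 44.6031 − 33.4358 = 11.1673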